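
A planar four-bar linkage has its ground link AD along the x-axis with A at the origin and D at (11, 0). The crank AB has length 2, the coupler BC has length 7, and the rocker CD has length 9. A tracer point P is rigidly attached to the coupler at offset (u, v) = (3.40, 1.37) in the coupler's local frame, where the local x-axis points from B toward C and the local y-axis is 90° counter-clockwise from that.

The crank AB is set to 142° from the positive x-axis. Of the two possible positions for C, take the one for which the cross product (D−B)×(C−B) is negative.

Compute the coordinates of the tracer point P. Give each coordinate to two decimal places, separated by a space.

A=(0,0), D=(11.00,0)
B = A + 2.00·(cos142°, sin142°) = (-1.5760, 1.2313)
|BD| = 12.6362
circle(B,7.00) ∩ circle(D,9.00): a=5.0519, h=4.8455
  candidates: C₊=(3.9240,5.5615) cross=61.228; C₋=(2.9796,-4.0834) cross=-61.228
  mode - wants cross < 0 → take C=(2.9796,-4.0834) (cross=-61.228)
ex = (C−B)/|BC| = (0.6508,-0.7592); ey = (0.7592,0.6508)
P = B + 3.40·ex + 1.37·ey = (1.6769,-0.4585)

1.68 -0.46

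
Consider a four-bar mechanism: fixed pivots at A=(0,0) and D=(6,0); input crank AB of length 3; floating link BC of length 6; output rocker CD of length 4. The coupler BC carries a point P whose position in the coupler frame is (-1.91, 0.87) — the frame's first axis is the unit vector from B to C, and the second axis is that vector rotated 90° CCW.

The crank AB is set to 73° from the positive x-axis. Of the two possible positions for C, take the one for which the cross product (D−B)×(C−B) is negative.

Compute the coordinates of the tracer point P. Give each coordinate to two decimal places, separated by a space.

A=(0,0), D=(6.00,0)
B = A + 3.00·(cos73°, sin73°) = (0.8771, 2.8689)
|BD| = 5.8715
circle(B,6.00) ∩ circle(D,4.00): a=4.6389, h=3.8053
  candidates: C₊=(6.7839,3.9224) cross=22.343; C₋=(3.0652,-2.7179) cross=-22.343
  mode - wants cross < 0 → take C=(3.0652,-2.7179) (cross=-22.343)
ex = (C−B)/|BC| = (0.3647,-0.9311); ey = (0.9311,0.3647)
P = B + -1.91·ex + 0.87·ey = (0.9907,4.9646)

0.99 4.96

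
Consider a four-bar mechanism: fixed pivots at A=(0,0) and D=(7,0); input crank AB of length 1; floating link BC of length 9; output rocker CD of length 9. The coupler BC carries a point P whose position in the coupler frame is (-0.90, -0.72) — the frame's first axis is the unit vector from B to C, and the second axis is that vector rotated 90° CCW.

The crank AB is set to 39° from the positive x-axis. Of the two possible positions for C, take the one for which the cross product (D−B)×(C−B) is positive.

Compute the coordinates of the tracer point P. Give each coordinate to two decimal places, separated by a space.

1.03 -0.50

A=(0,0), D=(7.00,0)
B = A + 1.00·(cos39°, sin39°) = (0.7771, 0.6293)
|BD| = 6.2546
circle(B,9.00) ∩ circle(D,9.00): a=3.1273, h=8.4392
  candidates: C₊=(4.7377,8.7110) cross=52.784; C₋=(3.0394,-8.0817) cross=-52.784
  mode + wants cross > 0 → take C=(4.7377,8.7110) (cross=52.784)
ex = (C−B)/|BC| = (0.4401,0.8980); ey = (-0.8980,0.4401)
P = B + -0.90·ex + -0.72·ey = (1.0276,-0.4957)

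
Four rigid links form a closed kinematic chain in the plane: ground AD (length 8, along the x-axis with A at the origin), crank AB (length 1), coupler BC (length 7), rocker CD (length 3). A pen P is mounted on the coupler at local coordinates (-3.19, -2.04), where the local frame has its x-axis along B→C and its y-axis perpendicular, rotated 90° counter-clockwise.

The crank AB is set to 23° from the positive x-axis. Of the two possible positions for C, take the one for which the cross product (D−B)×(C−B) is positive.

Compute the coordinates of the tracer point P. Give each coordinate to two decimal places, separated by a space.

-1.30 -2.67

A=(0,0), D=(8.00,0)
B = A + 1.00·(cos23°, sin23°) = (0.9205, 0.3907)
|BD| = 7.0903
circle(B,7.00) ∩ circle(D,3.00): a=6.3659, h=2.9112
  candidates: C₊=(7.4372,2.9467) cross=20.641; C₋=(7.1163,-2.8669) cross=-20.641
  mode + wants cross > 0 → take C=(7.4372,2.9467) (cross=20.641)
ex = (C−B)/|BC| = (0.9310,0.3651); ey = (-0.3651,0.9310)
P = B + -3.19·ex + -2.04·ey = (-1.3043,-2.6732)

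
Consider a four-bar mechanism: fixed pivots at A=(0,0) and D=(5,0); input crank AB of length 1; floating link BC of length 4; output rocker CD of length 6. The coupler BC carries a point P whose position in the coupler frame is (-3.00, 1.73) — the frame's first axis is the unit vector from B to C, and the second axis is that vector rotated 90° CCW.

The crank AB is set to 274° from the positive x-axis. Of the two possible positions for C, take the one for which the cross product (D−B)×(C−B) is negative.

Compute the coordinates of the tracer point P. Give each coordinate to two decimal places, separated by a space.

0.73 2.40

A=(0,0), D=(5.00,0)
B = A + 1.00·(cos274°, sin274°) = (0.0698, -0.9976)
|BD| = 5.0302
circle(B,4.00) ∩ circle(D,6.00): a=0.5271, h=3.9651
  candidates: C₊=(-0.2000,2.9933) cross=19.945; C₋=(1.3727,-4.7794) cross=-19.945
  mode - wants cross < 0 → take C=(1.3727,-4.7794) (cross=-19.945)
ex = (C−B)/|BC| = (0.3257,-0.9455); ey = (0.9455,0.3257)
P = B + -3.00·ex + 1.73·ey = (0.7282,2.4023)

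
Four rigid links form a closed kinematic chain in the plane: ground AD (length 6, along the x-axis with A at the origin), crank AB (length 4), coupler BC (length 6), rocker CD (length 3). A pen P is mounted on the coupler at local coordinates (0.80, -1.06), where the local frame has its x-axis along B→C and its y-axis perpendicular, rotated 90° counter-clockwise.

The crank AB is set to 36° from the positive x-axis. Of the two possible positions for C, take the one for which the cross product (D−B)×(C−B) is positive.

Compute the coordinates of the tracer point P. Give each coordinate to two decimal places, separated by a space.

A=(0,0), D=(6.00,0)
B = A + 4.00·(cos36°, sin36°) = (3.2361, 2.3511)
|BD| = 3.6287
circle(B,6.00) ∩ circle(D,3.00): a=5.5347, h=2.3167
  candidates: C₊=(8.9529,0.5296) cross=8.406; C₋=(5.9508,-2.9996) cross=-8.406
  mode + wants cross > 0 → take C=(8.9529,0.5296) (cross=8.406)
ex = (C−B)/|BC| = (0.9528,-0.3036); ey = (0.3036,0.9528)
P = B + 0.80·ex + -1.06·ey = (3.6765,1.0983)

3.68 1.10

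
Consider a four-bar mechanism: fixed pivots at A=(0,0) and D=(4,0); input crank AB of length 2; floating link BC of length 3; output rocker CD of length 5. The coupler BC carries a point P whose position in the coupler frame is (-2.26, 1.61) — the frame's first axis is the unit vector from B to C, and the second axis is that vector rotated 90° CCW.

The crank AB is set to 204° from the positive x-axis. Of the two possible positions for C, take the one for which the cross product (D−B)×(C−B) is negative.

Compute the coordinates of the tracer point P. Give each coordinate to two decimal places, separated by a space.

A=(0,0), D=(4.00,0)
B = A + 2.00·(cos204°, sin204°) = (-1.8271, -0.8135)
|BD| = 5.8836
circle(B,3.00) ∩ circle(D,5.00): a=1.5821, h=2.5489
  candidates: C₊=(-0.6126,1.9297) cross=14.997; C₋=(0.0922,-3.1192) cross=-14.997
  mode - wants cross < 0 → take C=(0.0922,-3.1192) (cross=-14.997)
ex = (C−B)/|BC| = (0.6398,-0.7686); ey = (0.7686,0.6398)
P = B + -2.26·ex + 1.61·ey = (-2.0356,1.9535)

-2.04 1.95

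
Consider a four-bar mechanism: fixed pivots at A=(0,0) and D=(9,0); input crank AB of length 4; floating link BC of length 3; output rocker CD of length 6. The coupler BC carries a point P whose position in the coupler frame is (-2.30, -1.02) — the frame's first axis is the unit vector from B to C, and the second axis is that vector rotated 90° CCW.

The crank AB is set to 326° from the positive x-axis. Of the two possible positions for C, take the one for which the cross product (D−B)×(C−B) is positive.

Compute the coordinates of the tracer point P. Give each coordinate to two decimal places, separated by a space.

4.54 -4.44

A=(0,0), D=(9.00,0)
B = A + 4.00·(cos326°, sin326°) = (3.3162, -2.2368)
|BD| = 6.1081
circle(B,3.00) ∩ circle(D,6.00): a=0.8439, h=2.8789
  candidates: C₊=(3.0472,0.7511) cross=17.584; C₋=(5.1557,-4.6066) cross=-17.584
  mode + wants cross > 0 → take C=(3.0472,0.7511) (cross=17.584)
ex = (C−B)/|BC| = (-0.0896,0.9960); ey = (-0.9960,-0.0896)
P = B + -2.30·ex + -1.02·ey = (4.5382,-4.4361)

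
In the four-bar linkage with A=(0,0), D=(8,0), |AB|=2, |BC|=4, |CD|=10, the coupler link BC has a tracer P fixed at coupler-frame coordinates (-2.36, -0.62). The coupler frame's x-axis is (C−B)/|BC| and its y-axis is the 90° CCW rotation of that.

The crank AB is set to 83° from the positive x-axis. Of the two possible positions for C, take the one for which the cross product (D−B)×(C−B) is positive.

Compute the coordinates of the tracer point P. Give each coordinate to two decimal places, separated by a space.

1.02 -0.33

A=(0,0), D=(8.00,0)
B = A + 2.00·(cos83°, sin83°) = (0.2437, 1.9851)
|BD| = 8.0063
circle(B,4.00) ∩ circle(D,10.00): a=-1.2428, h=3.8020
  candidates: C₊=(-0.0175,5.9766) cross=30.440; C₋=(-1.9029,-1.3901) cross=-30.440
  mode + wants cross > 0 → take C=(-0.0175,5.9766) (cross=30.440)
ex = (C−B)/|BC| = (-0.0653,0.9979); ey = (-0.9979,-0.0653)
P = B + -2.36·ex + -0.62·ey = (1.0166,-0.3294)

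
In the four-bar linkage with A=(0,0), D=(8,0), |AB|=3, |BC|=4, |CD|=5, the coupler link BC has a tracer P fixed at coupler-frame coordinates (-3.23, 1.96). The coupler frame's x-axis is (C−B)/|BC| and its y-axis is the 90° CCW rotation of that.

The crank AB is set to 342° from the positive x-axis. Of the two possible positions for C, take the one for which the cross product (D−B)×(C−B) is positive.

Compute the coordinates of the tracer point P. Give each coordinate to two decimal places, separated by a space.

A=(0,0), D=(8.00,0)
B = A + 3.00·(cos342°, sin342°) = (2.8532, -0.9271)
|BD| = 5.2297
circle(B,4.00) ∩ circle(D,5.00): a=1.7543, h=3.5948
  candidates: C₊=(3.9425,2.9218) cross=18.799; C₋=(5.2170,-4.1539) cross=-18.799
  mode + wants cross > 0 → take C=(3.9425,2.9218) (cross=18.799)
ex = (C−B)/|BC| = (0.2723,0.9622); ey = (-0.9622,0.2723)
P = B + -3.23·ex + 1.96·ey = (0.0876,-3.5012)

0.09 -3.50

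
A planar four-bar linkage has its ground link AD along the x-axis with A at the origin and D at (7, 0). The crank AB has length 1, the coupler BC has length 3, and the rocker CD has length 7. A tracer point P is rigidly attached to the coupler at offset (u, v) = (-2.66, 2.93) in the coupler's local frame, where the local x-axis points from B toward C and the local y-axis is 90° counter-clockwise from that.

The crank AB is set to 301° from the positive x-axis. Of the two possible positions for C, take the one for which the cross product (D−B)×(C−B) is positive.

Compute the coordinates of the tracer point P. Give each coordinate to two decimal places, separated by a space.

-2.25 -3.69

A=(0,0), D=(7.00,0)
B = A + 1.00·(cos301°, sin301°) = (0.5150, -0.8572)
|BD| = 6.5414
circle(B,3.00) ∩ circle(D,7.00): a=0.2132, h=2.9924
  candidates: C₊=(0.3343,2.1374) cross=19.574; C₋=(1.1185,-3.7958) cross=-19.574
  mode + wants cross > 0 → take C=(0.3343,2.1374) (cross=19.574)
ex = (C−B)/|BC| = (-0.0602,0.9982); ey = (-0.9982,-0.0602)
P = B + -2.66·ex + 2.93·ey = (-2.2494,-3.6889)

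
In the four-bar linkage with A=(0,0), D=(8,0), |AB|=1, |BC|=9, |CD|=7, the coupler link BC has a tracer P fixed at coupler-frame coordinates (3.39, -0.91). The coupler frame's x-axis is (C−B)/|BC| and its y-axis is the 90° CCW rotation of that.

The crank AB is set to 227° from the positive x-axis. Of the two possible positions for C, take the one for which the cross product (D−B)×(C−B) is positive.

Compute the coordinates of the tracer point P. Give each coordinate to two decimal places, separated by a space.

A=(0,0), D=(8.00,0)
B = A + 1.00·(cos227°, sin227°) = (-0.6820, -0.7314)
|BD| = 8.7127
circle(B,9.00) ∩ circle(D,7.00): a=6.1928, h=6.5307
  candidates: C₊=(4.9407,6.2961) cross=56.900; C₋=(6.0371,-6.7192) cross=-56.900
  mode + wants cross > 0 → take C=(4.9407,6.2961) (cross=56.900)
ex = (C−B)/|BC| = (0.6247,0.7808); ey = (-0.7808,0.6247)
P = B + 3.39·ex + -0.91·ey = (2.1464,1.3471)

2.15 1.35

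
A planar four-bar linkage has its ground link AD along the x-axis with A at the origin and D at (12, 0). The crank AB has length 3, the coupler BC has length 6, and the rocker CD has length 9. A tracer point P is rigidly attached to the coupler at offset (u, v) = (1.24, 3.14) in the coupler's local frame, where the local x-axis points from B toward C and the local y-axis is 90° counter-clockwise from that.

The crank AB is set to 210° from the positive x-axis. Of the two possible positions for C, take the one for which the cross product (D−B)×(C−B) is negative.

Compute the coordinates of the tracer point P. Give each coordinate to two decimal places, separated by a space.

A=(0,0), D=(12.00,0)
B = A + 3.00·(cos210°, sin210°) = (-2.5981, -1.5000)
|BD| = 14.6749
circle(B,6.00) ∩ circle(D,9.00): a=5.8042, h=1.5201
  candidates: C₊=(3.0204,0.6054) cross=22.308; C₋=(3.3311,-2.4189) cross=-22.308
  mode - wants cross < 0 → take C=(3.3311,-2.4189) (cross=-22.308)
ex = (C−B)/|BC| = (0.9882,-0.1531); ey = (0.1531,0.9882)
P = B + 1.24·ex + 3.14·ey = (-0.8918,1.4131)

-0.89 1.41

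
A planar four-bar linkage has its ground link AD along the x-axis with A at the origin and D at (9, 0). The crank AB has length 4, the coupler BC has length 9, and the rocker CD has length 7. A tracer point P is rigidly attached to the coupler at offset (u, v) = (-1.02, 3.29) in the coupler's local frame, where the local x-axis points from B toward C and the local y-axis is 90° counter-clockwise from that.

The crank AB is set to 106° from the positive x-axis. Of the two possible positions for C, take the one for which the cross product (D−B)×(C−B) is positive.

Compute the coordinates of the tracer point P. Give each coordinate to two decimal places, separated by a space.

A=(0,0), D=(9.00,0)
B = A + 4.00·(cos106°, sin106°) = (-1.1025, 3.8450)
|BD| = 10.8095
circle(B,9.00) ∩ circle(D,7.00): a=6.8849, h=5.7963
  candidates: C₊=(7.3939,6.8133) cross=62.656; C₋=(3.2703,-4.0212) cross=-62.656
  mode + wants cross > 0 → take C=(7.3939,6.8133) (cross=62.656)
ex = (C−B)/|BC| = (0.9441,0.3298); ey = (-0.3298,0.9441)
P = B + -1.02·ex + 3.29·ey = (-3.1505,6.6146)

-3.15 6.61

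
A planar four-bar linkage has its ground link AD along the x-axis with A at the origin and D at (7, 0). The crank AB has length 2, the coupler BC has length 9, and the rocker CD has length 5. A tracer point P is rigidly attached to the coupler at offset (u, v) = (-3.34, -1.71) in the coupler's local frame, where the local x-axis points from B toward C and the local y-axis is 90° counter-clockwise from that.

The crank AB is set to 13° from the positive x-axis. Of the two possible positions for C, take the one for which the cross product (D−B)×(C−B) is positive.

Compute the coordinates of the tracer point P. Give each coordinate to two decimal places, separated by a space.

-0.54 -2.36

A=(0,0), D=(7.00,0)
B = A + 2.00·(cos13°, sin13°) = (1.9487, 0.4499)
|BD| = 5.0713
circle(B,9.00) ∩ circle(D,5.00): a=8.0569, h=4.0107
  candidates: C₊=(10.3297,3.7300) cross=20.339; C₋=(9.6181,-4.2598) cross=-20.339
  mode + wants cross > 0 → take C=(10.3297,3.7300) (cross=20.339)
ex = (C−B)/|BC| = (0.9312,0.3645); ey = (-0.3645,0.9312)
P = B + -3.34·ex + -1.71·ey = (-0.5383,-2.3598)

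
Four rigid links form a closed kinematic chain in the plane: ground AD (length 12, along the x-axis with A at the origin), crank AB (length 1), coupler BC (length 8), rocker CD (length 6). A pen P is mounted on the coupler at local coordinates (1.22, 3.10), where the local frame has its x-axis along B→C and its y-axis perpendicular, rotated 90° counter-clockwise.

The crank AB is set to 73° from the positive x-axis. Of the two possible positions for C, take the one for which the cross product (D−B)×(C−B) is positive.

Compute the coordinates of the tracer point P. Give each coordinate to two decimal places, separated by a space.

0.19 4.29

A=(0,0), D=(12.00,0)
B = A + 1.00·(cos73°, sin73°) = (0.2924, 0.9563)
|BD| = 11.7466
circle(B,8.00) ∩ circle(D,6.00): a=7.0651, h=3.7528
  candidates: C₊=(7.6396,4.1215) cross=44.083; C₋=(7.0285,-3.3593) cross=-44.083
  mode + wants cross > 0 → take C=(7.6396,4.1215) (cross=44.083)
ex = (C−B)/|BC| = (0.9184,0.3956); ey = (-0.3956,0.9184)
P = B + 1.22·ex + 3.10·ey = (0.1863,4.2860)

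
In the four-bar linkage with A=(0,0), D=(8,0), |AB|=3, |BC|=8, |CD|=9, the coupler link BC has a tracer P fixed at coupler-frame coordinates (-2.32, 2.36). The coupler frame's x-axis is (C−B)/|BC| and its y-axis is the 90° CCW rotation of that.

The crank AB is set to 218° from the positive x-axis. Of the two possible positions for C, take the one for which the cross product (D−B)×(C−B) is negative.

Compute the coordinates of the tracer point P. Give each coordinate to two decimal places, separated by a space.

-2.28 1.46

A=(0,0), D=(8.00,0)
B = A + 3.00·(cos218°, sin218°) = (-2.3640, -1.8470)
|BD| = 10.5273
circle(B,8.00) ∩ circle(D,9.00): a=4.4562, h=6.6439
  candidates: C₊=(0.8574,5.4757) cross=69.943; C₋=(3.1887,-7.6060) cross=-69.943
  mode - wants cross < 0 → take C=(3.1887,-7.6060) (cross=-69.943)
ex = (C−B)/|BC| = (0.6941,-0.7199); ey = (0.7199,0.6941)
P = B + -2.32·ex + 2.36·ey = (-2.2754,1.4612)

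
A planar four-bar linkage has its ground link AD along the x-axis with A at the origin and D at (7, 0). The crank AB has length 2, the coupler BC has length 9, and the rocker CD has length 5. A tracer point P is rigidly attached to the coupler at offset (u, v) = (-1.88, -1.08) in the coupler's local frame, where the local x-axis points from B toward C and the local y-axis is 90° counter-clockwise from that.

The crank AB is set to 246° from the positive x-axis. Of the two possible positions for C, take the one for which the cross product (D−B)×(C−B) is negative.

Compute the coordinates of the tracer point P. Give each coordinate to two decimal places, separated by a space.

-2.95 -2.18

A=(0,0), D=(7.00,0)
B = A + 2.00·(cos246°, sin246°) = (-0.8135, -1.8271)
|BD| = 8.0243
circle(B,9.00) ∩ circle(D,5.00): a=7.5015, h=4.9726
  candidates: C₊=(5.3588,4.7230) cross=39.901; C₋=(7.6233,-4.9610) cross=-39.901
  mode - wants cross < 0 → take C=(7.6233,-4.9610) (cross=-39.901)
ex = (C−B)/|BC| = (0.9374,-0.3482); ey = (0.3482,0.9374)
P = B + -1.88·ex + -1.08·ey = (-2.9519,-2.1849)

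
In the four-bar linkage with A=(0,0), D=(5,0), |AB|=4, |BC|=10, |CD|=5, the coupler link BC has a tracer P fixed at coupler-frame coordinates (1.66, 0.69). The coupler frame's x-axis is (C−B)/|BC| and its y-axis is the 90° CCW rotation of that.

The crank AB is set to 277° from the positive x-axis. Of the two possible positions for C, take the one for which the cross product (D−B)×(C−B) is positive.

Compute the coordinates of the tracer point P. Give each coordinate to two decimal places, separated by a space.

A=(0,0), D=(5.00,0)
B = A + 4.00·(cos277°, sin277°) = (0.4875, -3.9702)
|BD| = 6.0104
circle(B,10.00) ∩ circle(D,5.00): a=9.2444, h=3.8133
  candidates: C₊=(4.9091,4.9992) cross=22.920; C₋=(9.9469,-0.7268) cross=-22.920
  mode + wants cross > 0 → take C=(4.9091,4.9992) (cross=22.920)
ex = (C−B)/|BC| = (0.4422,0.8969); ey = (-0.8969,0.4422)
P = B + 1.66·ex + 0.69·ey = (0.6026,-2.1762)

0.60 -2.18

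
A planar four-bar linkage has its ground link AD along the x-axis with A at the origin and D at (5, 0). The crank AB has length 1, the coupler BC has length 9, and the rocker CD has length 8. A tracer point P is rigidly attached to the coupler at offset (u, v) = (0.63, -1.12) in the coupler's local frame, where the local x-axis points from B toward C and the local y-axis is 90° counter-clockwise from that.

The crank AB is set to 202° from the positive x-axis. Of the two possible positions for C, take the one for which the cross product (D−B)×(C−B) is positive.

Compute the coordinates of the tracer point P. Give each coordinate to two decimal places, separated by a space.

0.36 -0.29

A=(0,0), D=(5.00,0)
B = A + 1.00·(cos202°, sin202°) = (-0.9272, -0.3746)
|BD| = 5.9390
circle(B,9.00) ∩ circle(D,8.00): a=4.4007, h=7.8507
  candidates: C₊=(2.9696,7.7380) cross=46.625; C₋=(3.9600,-7.9321) cross=-46.625
  mode + wants cross > 0 → take C=(2.9696,7.7380) (cross=46.625)
ex = (C−B)/|BC| = (0.4330,0.9014); ey = (-0.9014,0.4330)
P = B + 0.63·ex + -1.12·ey = (0.3552,-0.2917)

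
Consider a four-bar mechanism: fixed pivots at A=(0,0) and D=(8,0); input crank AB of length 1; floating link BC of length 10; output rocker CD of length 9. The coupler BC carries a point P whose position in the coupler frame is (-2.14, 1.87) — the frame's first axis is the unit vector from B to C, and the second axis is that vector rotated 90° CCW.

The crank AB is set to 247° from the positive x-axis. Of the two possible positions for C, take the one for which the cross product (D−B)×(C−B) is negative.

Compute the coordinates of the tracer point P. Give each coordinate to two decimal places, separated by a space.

A=(0,0), D=(8.00,0)
B = A + 1.00·(cos247°, sin247°) = (-0.3907, -0.9205)
|BD| = 8.4411
circle(B,10.00) ∩ circle(D,9.00): a=5.3460, h=8.4511
  candidates: C₊=(4.0018,8.0631) cross=71.336; C₋=(5.8450,-8.7382) cross=-71.336
  mode - wants cross < 0 → take C=(5.8450,-8.7382) (cross=-71.336)
ex = (C−B)/|BC| = (0.6236,-0.7818); ey = (0.7818,0.6236)
P = B + -2.14·ex + 1.87·ey = (-0.2633,1.9186)

-0.26 1.92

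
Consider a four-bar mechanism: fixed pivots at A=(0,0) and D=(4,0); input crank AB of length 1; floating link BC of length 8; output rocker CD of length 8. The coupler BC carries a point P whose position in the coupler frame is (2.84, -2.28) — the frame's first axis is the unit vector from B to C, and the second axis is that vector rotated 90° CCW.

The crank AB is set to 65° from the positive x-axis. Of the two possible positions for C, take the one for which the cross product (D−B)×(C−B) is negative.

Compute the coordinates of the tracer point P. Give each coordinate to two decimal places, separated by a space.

-1.90 -1.90

A=(0,0), D=(4.00,0)
B = A + 1.00·(cos65°, sin65°) = (0.4226, 0.9063)
|BD| = 3.6904
circle(B,8.00) ∩ circle(D,8.00): a=1.8452, h=7.7843
  candidates: C₊=(4.1230,7.9991) cross=28.727; C₋=(0.2996,-7.0927) cross=-28.727
  mode - wants cross < 0 → take C=(0.2996,-7.0927) (cross=-28.727)
ex = (C−B)/|BC| = (-0.0154,-0.9999); ey = (0.9999,-0.0154)
P = B + 2.84·ex + -2.28·ey = (-1.9008,-1.8983)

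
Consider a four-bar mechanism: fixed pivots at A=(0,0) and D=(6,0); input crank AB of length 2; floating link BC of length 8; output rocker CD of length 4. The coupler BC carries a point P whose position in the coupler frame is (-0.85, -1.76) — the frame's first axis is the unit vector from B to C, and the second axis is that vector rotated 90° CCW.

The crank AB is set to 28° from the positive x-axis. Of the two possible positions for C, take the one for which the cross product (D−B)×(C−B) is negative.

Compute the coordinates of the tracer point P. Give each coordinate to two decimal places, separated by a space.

0.19 -0.21

A=(0,0), D=(6.00,0)
B = A + 2.00·(cos28°, sin28°) = (1.7659, 0.9389)
|BD| = 4.3370
circle(B,8.00) ∩ circle(D,4.00): a=7.7023, h=2.1621
  candidates: C₊=(9.7536,1.3822) cross=9.377; C₋=(8.8174,-2.8394) cross=-9.377
  mode - wants cross < 0 → take C=(8.8174,-2.8394) (cross=-9.377)
ex = (C−B)/|BC| = (0.8814,-0.4723); ey = (0.4723,0.8814)
P = B + -0.85·ex + -1.76·ey = (0.1854,-0.2110)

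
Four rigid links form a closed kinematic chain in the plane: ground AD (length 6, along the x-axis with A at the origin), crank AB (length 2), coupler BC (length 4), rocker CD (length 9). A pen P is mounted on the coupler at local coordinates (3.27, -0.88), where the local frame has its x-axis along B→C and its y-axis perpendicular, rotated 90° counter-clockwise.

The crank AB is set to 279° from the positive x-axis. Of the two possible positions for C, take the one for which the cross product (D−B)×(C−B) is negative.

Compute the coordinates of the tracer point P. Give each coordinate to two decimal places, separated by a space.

-1.51 -4.83

A=(0,0), D=(6.00,0)
B = A + 2.00·(cos279°, sin279°) = (0.3129, -1.9754)
|BD| = 6.0204
circle(B,4.00) ∩ circle(D,9.00): a=-2.3881, h=3.2089
  candidates: C₊=(-2.9959,0.2723) cross=19.319; C₋=(-0.8901,-5.7902) cross=-19.319
  mode - wants cross < 0 → take C=(-0.8901,-5.7902) (cross=-19.319)
ex = (C−B)/|BC| = (-0.3007,-0.9537); ey = (0.9537,-0.3007)
P = B + 3.27·ex + -0.88·ey = (-1.5098,-4.8293)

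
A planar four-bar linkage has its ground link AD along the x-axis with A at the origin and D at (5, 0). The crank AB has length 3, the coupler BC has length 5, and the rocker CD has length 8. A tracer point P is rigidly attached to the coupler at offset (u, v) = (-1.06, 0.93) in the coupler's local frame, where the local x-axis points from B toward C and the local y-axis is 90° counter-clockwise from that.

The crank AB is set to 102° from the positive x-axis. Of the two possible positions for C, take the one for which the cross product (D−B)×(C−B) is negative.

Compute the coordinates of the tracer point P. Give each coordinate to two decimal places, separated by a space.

0.68 3.47

A=(0,0), D=(5.00,0)
B = A + 3.00·(cos102°, sin102°) = (-0.6237, 2.9344)
|BD| = 6.3433
circle(B,5.00) ∩ circle(D,8.00): a=0.0975, h=4.9990
  candidates: C₊=(1.7753,7.3213) cross=31.710; C₋=(-2.8499,-1.5427) cross=-31.710
  mode - wants cross < 0 → take C=(-2.8499,-1.5427) (cross=-31.710)
ex = (C−B)/|BC| = (-0.4452,-0.8954); ey = (0.8954,-0.4452)
P = B + -1.06·ex + 0.93·ey = (0.6809,3.4695)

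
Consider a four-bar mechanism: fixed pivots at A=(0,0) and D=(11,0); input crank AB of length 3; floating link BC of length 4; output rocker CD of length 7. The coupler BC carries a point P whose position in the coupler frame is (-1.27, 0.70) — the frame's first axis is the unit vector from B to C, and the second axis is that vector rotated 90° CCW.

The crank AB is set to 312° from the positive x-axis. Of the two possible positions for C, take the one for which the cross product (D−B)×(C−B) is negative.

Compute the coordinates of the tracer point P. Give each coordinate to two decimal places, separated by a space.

A=(0,0), D=(11.00,0)
B = A + 3.00·(cos312°, sin312°) = (2.0074, -2.2294)
|BD| = 9.2648
circle(B,4.00) ∩ circle(D,7.00): a=2.8515, h=2.8052
  candidates: C₊=(4.1001,1.1795) cross=25.989; C₋=(5.4501,-4.2660) cross=-25.989
  mode - wants cross < 0 → take C=(5.4501,-4.2660) (cross=-25.989)
ex = (C−B)/|BC| = (0.8607,-0.5091); ey = (0.5091,0.8607)
P = B + -1.27·ex + 0.70·ey = (1.2707,-0.9803)

1.27 -0.98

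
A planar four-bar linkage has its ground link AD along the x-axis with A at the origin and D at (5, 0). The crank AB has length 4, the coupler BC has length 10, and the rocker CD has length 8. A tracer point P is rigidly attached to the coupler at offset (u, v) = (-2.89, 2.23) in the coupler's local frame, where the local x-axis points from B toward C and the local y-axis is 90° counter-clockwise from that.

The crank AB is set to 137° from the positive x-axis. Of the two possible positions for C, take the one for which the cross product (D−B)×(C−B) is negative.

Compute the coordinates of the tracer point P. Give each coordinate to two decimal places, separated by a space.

A=(0,0), D=(5.00,0)
B = A + 4.00·(cos137°, sin137°) = (-2.9254, 2.7280)
|BD| = 8.3818
circle(B,10.00) ∩ circle(D,8.00): a=6.3384, h=7.7346
  candidates: C₊=(5.5853,7.9786) cross=64.830; C₋=(0.5505,-6.6485) cross=-64.830
  mode - wants cross < 0 → take C=(0.5505,-6.6485) (cross=-64.830)
ex = (C−B)/|BC| = (0.3476,-0.9376); ey = (0.9376,0.3476)
P = B + -2.89·ex + 2.23·ey = (-1.8390,6.2129)

-1.84 6.21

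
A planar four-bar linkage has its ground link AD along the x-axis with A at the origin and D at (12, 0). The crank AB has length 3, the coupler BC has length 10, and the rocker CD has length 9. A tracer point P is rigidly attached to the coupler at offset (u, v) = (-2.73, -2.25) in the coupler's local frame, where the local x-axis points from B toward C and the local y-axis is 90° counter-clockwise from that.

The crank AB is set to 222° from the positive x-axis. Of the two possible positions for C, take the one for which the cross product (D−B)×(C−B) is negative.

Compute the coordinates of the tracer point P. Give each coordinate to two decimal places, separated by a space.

-5.72 -2.57

A=(0,0), D=(12.00,0)
B = A + 3.00·(cos222°, sin222°) = (-2.2294, -2.0074)
|BD| = 14.3703
circle(B,10.00) ∩ circle(D,9.00): a=7.8463, h=6.1997
  candidates: C₊=(4.6738,5.2276) cross=89.092; C₋=(6.4059,-7.0503) cross=-89.092
  mode - wants cross < 0 → take C=(6.4059,-7.0503) (cross=-89.092)
ex = (C−B)/|BC| = (0.8635,-0.5043); ey = (0.5043,0.8635)
P = B + -2.73·ex + -2.25·ey = (-5.7215,-2.5736)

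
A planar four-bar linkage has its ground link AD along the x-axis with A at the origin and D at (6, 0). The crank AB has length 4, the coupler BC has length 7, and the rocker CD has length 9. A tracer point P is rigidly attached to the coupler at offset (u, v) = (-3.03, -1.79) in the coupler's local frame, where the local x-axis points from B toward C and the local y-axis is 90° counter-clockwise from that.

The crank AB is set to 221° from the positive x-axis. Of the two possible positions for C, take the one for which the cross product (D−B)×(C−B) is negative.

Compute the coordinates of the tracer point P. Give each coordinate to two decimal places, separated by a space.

-6.37 -1.54

A=(0,0), D=(6.00,0)
B = A + 4.00·(cos221°, sin221°) = (-3.0188, -2.6242)
|BD| = 9.3929
circle(B,7.00) ∩ circle(D,9.00): a=2.9930, h=6.3279
  candidates: C₊=(-1.9129,4.2879) cross=59.437; C₋=(1.6229,-7.8639) cross=-59.437
  mode - wants cross < 0 → take C=(1.6229,-7.8639) (cross=-59.437)
ex = (C−B)/|BC| = (0.6631,-0.7485); ey = (0.7485,0.6631)
P = B + -3.03·ex + -1.79·ey = (-6.3679,-1.5432)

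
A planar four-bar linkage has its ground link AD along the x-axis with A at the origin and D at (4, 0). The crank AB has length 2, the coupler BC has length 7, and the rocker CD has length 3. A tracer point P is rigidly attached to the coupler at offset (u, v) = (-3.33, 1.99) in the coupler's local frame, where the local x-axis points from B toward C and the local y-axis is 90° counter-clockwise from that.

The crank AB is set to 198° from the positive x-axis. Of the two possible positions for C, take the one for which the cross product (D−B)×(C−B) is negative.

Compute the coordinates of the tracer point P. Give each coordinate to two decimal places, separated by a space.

-4.39 2.35

A=(0,0), D=(4.00,0)
B = A + 2.00·(cos198°, sin198°) = (-1.9021, -0.6180)
|BD| = 5.9344
circle(B,7.00) ∩ circle(D,3.00): a=6.3374, h=2.9728
  candidates: C₊=(4.0912,2.9986) cross=17.642; C₋=(4.7104,-2.9147) cross=-17.642
  mode - wants cross < 0 → take C=(4.7104,-2.9147) (cross=-17.642)
ex = (C−B)/|BC| = (0.9446,-0.3281); ey = (0.3281,0.9446)
P = B + -3.33·ex + 1.99·ey = (-4.3949,2.3544)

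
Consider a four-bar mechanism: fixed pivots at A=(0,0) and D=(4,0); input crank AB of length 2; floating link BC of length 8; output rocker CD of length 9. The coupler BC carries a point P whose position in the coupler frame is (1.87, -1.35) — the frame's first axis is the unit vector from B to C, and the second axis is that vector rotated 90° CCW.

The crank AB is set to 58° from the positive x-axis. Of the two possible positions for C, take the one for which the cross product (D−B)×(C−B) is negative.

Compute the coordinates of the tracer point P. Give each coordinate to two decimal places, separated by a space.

A=(0,0), D=(4.00,0)
B = A + 2.00·(cos58°, sin58°) = (1.0598, 1.6961)
|BD| = 3.3943
circle(B,8.00) ∩ circle(D,9.00): a=-0.8070, h=7.9592
  candidates: C₊=(4.3379,8.9937) cross=27.016; C₋=(-3.6163,-4.7949) cross=-27.016
  mode - wants cross < 0 → take C=(-3.6163,-4.7949) (cross=-27.016)
ex = (C−B)/|BC| = (-0.5845,-0.8114); ey = (0.8114,-0.5845)
P = B + 1.87·ex + -1.35·ey = (-1.1286,0.9679)

-1.13 0.97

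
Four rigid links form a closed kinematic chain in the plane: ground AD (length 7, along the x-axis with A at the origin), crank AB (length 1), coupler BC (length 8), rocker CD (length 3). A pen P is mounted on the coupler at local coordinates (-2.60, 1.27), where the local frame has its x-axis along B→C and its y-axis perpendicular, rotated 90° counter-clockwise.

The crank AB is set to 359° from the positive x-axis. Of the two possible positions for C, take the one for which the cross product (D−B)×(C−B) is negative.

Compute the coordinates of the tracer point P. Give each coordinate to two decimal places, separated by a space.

-1.07 2.01

A=(0,0), D=(7.00,0)
B = A + 1.00·(cos359°, sin359°) = (0.9998, -0.0175)
|BD| = 6.0002
circle(B,8.00) ∩ circle(D,3.00): a=7.5833, h=2.5483
  candidates: C₊=(8.5757,2.5529) cross=15.290; C₋=(8.5905,-2.5437) cross=-15.290
  mode - wants cross < 0 → take C=(8.5905,-2.5437) (cross=-15.290)
ex = (C−B)/|BC| = (0.9488,-0.3158); ey = (0.3158,0.9488)
P = B + -2.60·ex + 1.27·ey = (-1.0661,2.0086)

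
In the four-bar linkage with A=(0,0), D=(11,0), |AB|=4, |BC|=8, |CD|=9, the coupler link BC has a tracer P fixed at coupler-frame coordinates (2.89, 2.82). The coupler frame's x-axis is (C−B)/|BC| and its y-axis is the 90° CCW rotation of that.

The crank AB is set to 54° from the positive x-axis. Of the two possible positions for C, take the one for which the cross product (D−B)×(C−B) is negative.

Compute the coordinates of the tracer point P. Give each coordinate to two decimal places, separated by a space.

5.50 0.71

A=(0,0), D=(11.00,0)
B = A + 4.00·(cos54°, sin54°) = (2.3511, 3.2361)
|BD| = 9.2344
circle(B,8.00) ∩ circle(D,9.00): a=3.6968, h=7.0946
  candidates: C₊=(8.2997,8.5854) cross=65.515; C₋=(3.3273,-4.7042) cross=-65.515
  mode - wants cross < 0 → take C=(3.3273,-4.7042) (cross=-65.515)
ex = (C−B)/|BC| = (0.1220,-0.9925); ey = (0.9925,0.1220)
P = B + 2.89·ex + 2.82·ey = (5.5027,0.7117)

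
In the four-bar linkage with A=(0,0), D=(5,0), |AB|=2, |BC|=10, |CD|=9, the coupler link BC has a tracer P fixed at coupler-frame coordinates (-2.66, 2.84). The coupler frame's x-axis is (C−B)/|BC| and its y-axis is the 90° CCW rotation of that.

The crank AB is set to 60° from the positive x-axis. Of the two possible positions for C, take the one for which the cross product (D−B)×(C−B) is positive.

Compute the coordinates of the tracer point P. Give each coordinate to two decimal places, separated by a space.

-2.87 2.15

A=(0,0), D=(5.00,0)
B = A + 2.00·(cos60°, sin60°) = (1.0000, 1.7321)
|BD| = 4.3589
circle(B,10.00) ∩ circle(D,9.00): a=4.3589, h=9.0000
  candidates: C₊=(8.5762,8.2590) cross=39.230; C₋=(1.4238,-8.2590) cross=-39.230
  mode + wants cross > 0 → take C=(8.5762,8.2590) (cross=39.230)
ex = (C−B)/|BC| = (0.7576,0.6527); ey = (-0.6527,0.7576)
P = B + -2.66·ex + 2.84·ey = (-2.8689,2.1475)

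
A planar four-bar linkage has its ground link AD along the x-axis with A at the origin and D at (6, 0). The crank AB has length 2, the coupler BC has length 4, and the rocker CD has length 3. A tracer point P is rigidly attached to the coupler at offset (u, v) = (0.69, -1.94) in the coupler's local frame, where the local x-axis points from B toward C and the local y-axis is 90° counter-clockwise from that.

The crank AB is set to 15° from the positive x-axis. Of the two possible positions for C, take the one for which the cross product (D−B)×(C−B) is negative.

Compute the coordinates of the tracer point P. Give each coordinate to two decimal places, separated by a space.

A=(0,0), D=(6.00,0)
B = A + 2.00·(cos15°, sin15°) = (1.9319, 0.5176)
|BD| = 4.1009
circle(B,4.00) ∩ circle(D,3.00): a=2.9039, h=2.7508
  candidates: C₊=(5.1598,2.8799) cross=11.281; C₋=(4.4653,-2.5778) cross=-11.281
  mode - wants cross < 0 → take C=(4.4653,-2.5778) (cross=-11.281)
ex = (C−B)/|BC| = (0.6334,-0.7738); ey = (0.7738,0.6334)
P = B + 0.69·ex + -1.94·ey = (0.8676,-1.2451)

0.87 -1.25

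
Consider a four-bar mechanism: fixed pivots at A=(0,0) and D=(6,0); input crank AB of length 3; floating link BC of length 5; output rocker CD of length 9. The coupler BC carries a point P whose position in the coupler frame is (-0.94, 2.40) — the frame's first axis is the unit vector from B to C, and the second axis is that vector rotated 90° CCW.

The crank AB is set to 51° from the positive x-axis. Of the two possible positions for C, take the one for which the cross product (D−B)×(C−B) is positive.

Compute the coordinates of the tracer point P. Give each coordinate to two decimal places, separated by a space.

A=(0,0), D=(6.00,0)
B = A + 3.00·(cos51°, sin51°) = (1.8880, 2.3314)
|BD| = 4.7270
circle(B,5.00) ∩ circle(D,9.00): a=-3.5599, h=3.5110
  candidates: C₊=(0.5228,7.1415) cross=16.596; C₋=(-2.9405,1.0330) cross=-16.596
  mode + wants cross > 0 → take C=(0.5228,7.1415) (cross=16.596)
ex = (C−B)/|BC| = (-0.2730,0.9620); ey = (-0.9620,-0.2730)
P = B + -0.94·ex + 2.40·ey = (-0.1642,0.7719)

-0.16 0.77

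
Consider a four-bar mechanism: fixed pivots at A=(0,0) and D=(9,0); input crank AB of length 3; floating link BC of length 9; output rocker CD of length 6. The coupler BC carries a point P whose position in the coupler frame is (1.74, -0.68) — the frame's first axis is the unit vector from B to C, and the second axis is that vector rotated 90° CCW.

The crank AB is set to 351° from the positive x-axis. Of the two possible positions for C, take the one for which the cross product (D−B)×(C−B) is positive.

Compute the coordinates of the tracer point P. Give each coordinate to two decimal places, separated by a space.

A=(0,0), D=(9.00,0)
B = A + 3.00·(cos351°, sin351°) = (2.9631, -0.4693)
|BD| = 6.0551
circle(B,9.00) ∩ circle(D,6.00): a=6.7434, h=5.9604
  candidates: C₊=(9.2242,5.9958) cross=36.091; C₋=(10.1482,-5.8891) cross=-36.091
  mode + wants cross > 0 → take C=(9.2242,5.9958) (cross=36.091)
ex = (C−B)/|BC| = (0.6957,0.7183); ey = (-0.7183,0.6957)
P = B + 1.74·ex + -0.68·ey = (4.6620,0.3076)

4.66 0.31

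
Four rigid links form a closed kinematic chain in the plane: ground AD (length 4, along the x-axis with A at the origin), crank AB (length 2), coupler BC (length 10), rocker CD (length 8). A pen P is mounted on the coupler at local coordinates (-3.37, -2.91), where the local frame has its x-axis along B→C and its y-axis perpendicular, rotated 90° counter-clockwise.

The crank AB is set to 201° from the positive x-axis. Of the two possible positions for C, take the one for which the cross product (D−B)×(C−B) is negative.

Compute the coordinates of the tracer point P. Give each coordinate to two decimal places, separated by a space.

A=(0,0), D=(4.00,0)
B = A + 2.00·(cos201°, sin201°) = (-1.8672, -0.7167)
|BD| = 5.9108
circle(B,10.00) ∩ circle(D,8.00): a=6.0007, h=7.9995
  candidates: C₊=(3.1192,7.9514) cross=47.283; C₋=(5.0592,-7.9296) cross=-47.283
  mode - wants cross < 0 → take C=(5.0592,-7.9296) (cross=-47.283)
ex = (C−B)/|BC| = (0.6926,-0.7213); ey = (0.7213,0.6926)
P = B + -3.37·ex + -2.91·ey = (-6.3003,-0.3016)

-6.30 -0.30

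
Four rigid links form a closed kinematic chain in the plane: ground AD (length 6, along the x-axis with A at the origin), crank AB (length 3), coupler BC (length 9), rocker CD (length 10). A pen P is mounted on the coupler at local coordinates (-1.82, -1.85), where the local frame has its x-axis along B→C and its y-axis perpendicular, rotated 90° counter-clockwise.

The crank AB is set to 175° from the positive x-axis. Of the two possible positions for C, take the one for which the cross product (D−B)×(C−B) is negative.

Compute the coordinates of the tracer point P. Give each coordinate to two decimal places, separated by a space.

A=(0,0), D=(6.00,0)
B = A + 3.00·(cos175°, sin175°) = (-2.9886, 0.2615)
|BD| = 8.9924
circle(B,9.00) ∩ circle(D,10.00): a=3.4397, h=8.3167
  candidates: C₊=(0.6915,8.4747) cross=74.787; C₋=(0.2079,-8.1518) cross=-74.787
  mode - wants cross < 0 → take C=(0.2079,-8.1518) (cross=-74.787)
ex = (C−B)/|BC| = (0.3552,-0.9348); ey = (0.9348,0.3552)
P = B + -1.82·ex + -1.85·ey = (-5.3644,1.3058)

-5.36 1.31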